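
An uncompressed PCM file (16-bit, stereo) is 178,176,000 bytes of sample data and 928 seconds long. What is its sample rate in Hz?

48,000 Hz

Bytes = sample_rate × seconds × bytes_per_sample × channels.
sample_rate = 178,176,000 / (928 × 2 × 2) = 178,176,000 / 3,712 = 48,000 Hz.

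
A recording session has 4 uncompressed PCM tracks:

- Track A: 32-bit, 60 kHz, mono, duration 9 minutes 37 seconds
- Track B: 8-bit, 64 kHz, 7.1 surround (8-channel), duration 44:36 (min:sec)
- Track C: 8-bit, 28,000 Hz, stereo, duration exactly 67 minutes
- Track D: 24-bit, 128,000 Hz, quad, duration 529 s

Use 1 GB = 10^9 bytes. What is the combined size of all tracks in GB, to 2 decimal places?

2.55 GB

Track A: 9 minutes 37 seconds = 577 s; 60,000 × 577 × 4 × 1 = 138,480,000 bytes.
Track B: 44:36 (min:sec) = 2,676 s; 64,000 × 2,676 × 1 × 8 = 1,370,112,000 bytes.
Track C: exactly 67 minutes = 4,020 s; 28,000 × 4,020 × 1 × 2 = 225,120,000 bytes.
Track D: 128,000 × 529 × 3 × 4 = 812,544,000 bytes.
Total = 2,546,256,000 bytes = 2.55 GB.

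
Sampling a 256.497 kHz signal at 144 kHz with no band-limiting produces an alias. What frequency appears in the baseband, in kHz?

31.503 kHz

Nyquist = 144,000/2 = 72,000 Hz; 256,497 Hz exceeds it.
Alias = |256,497 − 2×144,000| = |256,497 − 288,000| = 31,503 Hz = 31.503 kHz.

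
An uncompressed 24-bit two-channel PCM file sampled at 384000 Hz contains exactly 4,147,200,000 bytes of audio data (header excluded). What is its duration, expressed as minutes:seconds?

30:00

Byte rate = 384,000 × 3 × 2 = 2,304,000 bytes/s.
Duration = 4,147,200,000 / 2,304,000 = 1,800 s.
1,800 s = 30:00.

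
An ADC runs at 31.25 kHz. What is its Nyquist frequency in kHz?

Nyquist frequency = sample rate / 2 = 31,250 / 2 = 15.625 kHz.

15.625 kHz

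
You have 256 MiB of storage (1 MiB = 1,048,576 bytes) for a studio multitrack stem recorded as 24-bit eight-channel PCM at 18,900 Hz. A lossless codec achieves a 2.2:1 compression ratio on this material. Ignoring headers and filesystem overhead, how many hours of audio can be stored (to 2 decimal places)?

Uncompressed byte rate = 18,900 × 3 × 8 = 453,600 bytes/s.
After 2.2:1 compression, effective rate ≈ 206181.82 bytes/s.
Capacity = 256 × 1,048,576 = 268,435,456 bytes.
268,435,456 / effective rate ≈ 1301.94 s → 0.36 hours.

0.36 hours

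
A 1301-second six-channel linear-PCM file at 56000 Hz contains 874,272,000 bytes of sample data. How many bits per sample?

16 bits

Bytes per sample = 874,272,000 / (56,000 × 1,301 × 6) = 874,272,000 / 437,136,000 = 2.
Bit depth = 2 × 8 = 16 bits.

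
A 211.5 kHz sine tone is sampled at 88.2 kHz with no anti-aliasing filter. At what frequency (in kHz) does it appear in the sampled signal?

35.1 kHz

Nyquist = 88,200/2 = 44,100 Hz; 211,500 Hz exceeds it.
Alias = |211,500 − 2×88,200| = |211,500 − 176,400| = 35,100 Hz = 35.1 kHz.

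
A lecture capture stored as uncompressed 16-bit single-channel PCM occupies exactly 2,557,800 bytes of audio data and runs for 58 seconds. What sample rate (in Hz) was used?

22,050 Hz

Bytes = sample_rate × seconds × bytes_per_sample × channels.
sample_rate = 2,557,800 / (58 × 2 × 1) = 2,557,800 / 116 = 22,050 Hz.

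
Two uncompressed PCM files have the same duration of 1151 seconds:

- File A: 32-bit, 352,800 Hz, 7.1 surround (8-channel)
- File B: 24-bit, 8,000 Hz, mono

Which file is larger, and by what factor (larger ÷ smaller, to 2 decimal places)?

File A: 352,800 × 4 × 8 = 11,289,600 bytes/s.
File B: 8,000 × 3 × 1 = 24,000 bytes/s.
File A is larger; ratio = 12,994,329,600 / 27,624,000 = 470.40.

File A, by a factor of 470.40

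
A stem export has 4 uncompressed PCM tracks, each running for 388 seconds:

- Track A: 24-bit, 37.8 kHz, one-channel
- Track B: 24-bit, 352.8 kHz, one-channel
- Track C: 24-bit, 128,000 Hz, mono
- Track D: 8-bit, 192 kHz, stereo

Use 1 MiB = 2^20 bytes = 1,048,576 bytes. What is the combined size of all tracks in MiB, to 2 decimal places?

717.78 MiB

Track A: 37,800 × 388 × 3 × 1 = 43,999,200 bytes.
Track B: 352,800 × 388 × 3 × 1 = 410,659,200 bytes.
Track C: 128,000 × 388 × 3 × 1 = 148,992,000 bytes.
Track D: 192,000 × 388 × 1 × 2 = 148,992,000 bytes.
Total = 752,642,400 bytes = 717.78 MiB.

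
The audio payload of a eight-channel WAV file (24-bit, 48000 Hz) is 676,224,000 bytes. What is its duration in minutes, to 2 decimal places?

Byte rate = 48,000 × 3 × 8 = 1,152,000 bytes/s.
Duration = 676,224,000 / 1,152,000 = 587 s.
587 s / 60 = 9.78 minutes.

9.78 minutes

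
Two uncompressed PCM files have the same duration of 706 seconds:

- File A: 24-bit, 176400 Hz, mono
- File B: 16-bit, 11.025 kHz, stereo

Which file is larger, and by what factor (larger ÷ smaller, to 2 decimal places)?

File A, by a factor of 12.00

File A: 176,400 × 3 × 1 = 529,200 bytes/s.
File B: 11,025 × 2 × 2 = 44,100 bytes/s.
File A is larger; ratio = 373,615,200 / 31,134,600 = 12.00.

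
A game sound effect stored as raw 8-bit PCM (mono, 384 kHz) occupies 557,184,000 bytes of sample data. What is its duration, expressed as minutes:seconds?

24:11

Byte rate = 384,000 × 1 × 1 = 384,000 bytes/s.
Duration = 557,184,000 / 384,000 = 1,451 s.
1,451 s = 24:11.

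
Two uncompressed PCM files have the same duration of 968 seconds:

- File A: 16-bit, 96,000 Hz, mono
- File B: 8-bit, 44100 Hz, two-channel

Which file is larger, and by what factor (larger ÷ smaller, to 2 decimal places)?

File A, by a factor of 2.18

File A: 96,000 × 2 × 1 = 192,000 bytes/s.
File B: 44,100 × 1 × 2 = 88,200 bytes/s.
File A is larger; ratio = 185,856,000 / 85,377,600 = 2.18.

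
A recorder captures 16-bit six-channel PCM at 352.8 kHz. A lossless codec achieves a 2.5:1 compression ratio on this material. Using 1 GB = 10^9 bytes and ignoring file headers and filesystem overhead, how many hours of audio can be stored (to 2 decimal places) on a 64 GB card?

10.50 hours

Uncompressed byte rate = 352,800 × 2 × 6 = 4,233,600 bytes/s.
After 2.5:1 compression, effective rate ≈ 1693440 bytes/s.
Capacity = 64 × 1,000,000,000 = 64,000,000,000 bytes.
64,000,000,000 / effective rate ≈ 37792.89 s → 10.50 hours.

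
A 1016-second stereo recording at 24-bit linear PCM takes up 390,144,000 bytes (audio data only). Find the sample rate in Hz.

Bytes = sample_rate × seconds × bytes_per_sample × channels.
sample_rate = 390,144,000 / (1,016 × 3 × 2) = 390,144,000 / 6,096 = 64,000 Hz.

64,000 Hz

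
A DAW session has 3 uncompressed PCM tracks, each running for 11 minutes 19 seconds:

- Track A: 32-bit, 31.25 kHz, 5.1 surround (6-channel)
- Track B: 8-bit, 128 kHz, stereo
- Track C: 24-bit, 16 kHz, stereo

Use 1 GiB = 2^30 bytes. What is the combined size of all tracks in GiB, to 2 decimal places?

11 minutes 19 seconds = 679 s.
Track A: 31,250 × 679 × 4 × 6 = 509,250,000 bytes.
Track B: 128,000 × 679 × 1 × 2 = 173,824,000 bytes.
Track C: 16,000 × 679 × 3 × 2 = 65,184,000 bytes.
Total = 748,258,000 bytes = 0.70 GiB.

0.70 GiB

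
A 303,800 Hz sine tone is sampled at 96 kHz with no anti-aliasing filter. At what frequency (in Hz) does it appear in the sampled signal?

15,800 Hz

Nyquist = 96,000/2 = 48,000 Hz; 303,800 Hz exceeds it.
Alias = |303,800 − 3×96,000| = |303,800 − 288,000| = 15,800 Hz.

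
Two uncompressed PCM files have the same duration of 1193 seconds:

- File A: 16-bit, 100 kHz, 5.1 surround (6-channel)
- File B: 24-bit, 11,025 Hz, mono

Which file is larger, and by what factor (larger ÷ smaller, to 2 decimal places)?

File A, by a factor of 36.28

File A: 100,000 × 2 × 6 = 1,200,000 bytes/s.
File B: 11,025 × 3 × 1 = 33,075 bytes/s.
File A is larger; ratio = 1,431,600,000 / 39,458,475 = 36.28.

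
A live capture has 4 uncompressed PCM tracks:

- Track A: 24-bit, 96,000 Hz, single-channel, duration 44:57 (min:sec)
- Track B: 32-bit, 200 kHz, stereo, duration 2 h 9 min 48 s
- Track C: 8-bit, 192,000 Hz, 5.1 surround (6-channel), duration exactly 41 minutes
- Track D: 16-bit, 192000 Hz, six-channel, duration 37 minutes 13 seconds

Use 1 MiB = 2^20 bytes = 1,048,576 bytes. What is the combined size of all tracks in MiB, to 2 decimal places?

Track A: 44:57 (min:sec) = 2,697 s; 96,000 × 2,697 × 3 × 1 = 776,736,000 bytes.
Track B: 2 h 9 min 48 s = 7,788 s; 200,000 × 7,788 × 4 × 2 = 12,460,800,000 bytes.
Track C: exactly 41 minutes = 2,460 s; 192,000 × 2,460 × 1 × 6 = 2,833,920,000 bytes.
Track D: 37 minutes 13 seconds = 2,233 s; 192,000 × 2,233 × 2 × 6 = 5,144,832,000 bytes.
Total = 21,216,288,000 bytes = 20233.43 MiB.

20233.43 MiB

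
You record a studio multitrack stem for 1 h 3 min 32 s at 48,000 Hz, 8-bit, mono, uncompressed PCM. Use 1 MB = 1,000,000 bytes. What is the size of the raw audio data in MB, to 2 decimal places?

Duration = 1 h 3 min 32 s = 3,812 s.
Bytes = 48,000 samples/s × 3,812 s × 1 bytes/sample × 1 ch = 182,976,000 bytes.
182,976,000 / 1,000,000 = 182.98 MB.

182.98 MB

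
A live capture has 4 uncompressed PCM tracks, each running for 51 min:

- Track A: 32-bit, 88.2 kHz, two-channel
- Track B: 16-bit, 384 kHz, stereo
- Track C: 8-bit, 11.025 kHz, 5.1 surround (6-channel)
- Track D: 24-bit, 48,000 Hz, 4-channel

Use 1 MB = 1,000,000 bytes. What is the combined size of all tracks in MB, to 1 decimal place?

51 min = 3,060 s.
Track A: 88,200 × 3,060 × 4 × 2 = 2,159,136,000 bytes.
Track B: 384,000 × 3,060 × 2 × 2 = 4,700,160,000 bytes.
Track C: 11,025 × 3,060 × 1 × 6 = 202,419,000 bytes.
Track D: 48,000 × 3,060 × 3 × 4 = 1,762,560,000 bytes.
Total = 8,824,275,000 bytes = 8824.3 MB.

8824.3 MB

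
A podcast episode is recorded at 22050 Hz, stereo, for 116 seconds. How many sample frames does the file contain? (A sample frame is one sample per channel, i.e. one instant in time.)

22,050 samples/s × 116 s = 2,557,800 frames.

2,557,800 sample frames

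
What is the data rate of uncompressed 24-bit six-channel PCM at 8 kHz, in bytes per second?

Bit rate = 8,000 × 24 × 6 = 1,152,000 bits/s.
1,152,000 / 8 = 144,000 bytes/s.

144,000 bytes/s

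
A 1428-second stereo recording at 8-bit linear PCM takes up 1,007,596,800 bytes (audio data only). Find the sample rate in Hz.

352,800 Hz

Bytes = sample_rate × seconds × bytes_per_sample × channels.
sample_rate = 1,007,596,800 / (1,428 × 1 × 2) = 1,007,596,800 / 2,856 = 352,800 Hz.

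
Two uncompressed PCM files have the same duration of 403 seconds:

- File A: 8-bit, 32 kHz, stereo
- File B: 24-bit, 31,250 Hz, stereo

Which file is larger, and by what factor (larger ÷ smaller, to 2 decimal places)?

File A: 32,000 × 1 × 2 = 64,000 bytes/s.
File B: 31,250 × 3 × 2 = 187,500 bytes/s.
File B is larger; ratio = 75,562,500 / 25,792,000 = 2.93.

File B, by a factor of 2.93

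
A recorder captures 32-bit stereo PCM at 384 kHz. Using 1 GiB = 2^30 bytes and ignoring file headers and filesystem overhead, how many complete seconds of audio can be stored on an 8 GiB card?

2,796 seconds

Uncompressed byte rate = 384,000 × 4 × 2 = 3,072,000 bytes/s.
Capacity = 8 × 1,073,741,824 = 8,589,934,592 bytes.
8,589,934,592 / 3,072,000 ≈ 2796.2 s → 2,796 seconds.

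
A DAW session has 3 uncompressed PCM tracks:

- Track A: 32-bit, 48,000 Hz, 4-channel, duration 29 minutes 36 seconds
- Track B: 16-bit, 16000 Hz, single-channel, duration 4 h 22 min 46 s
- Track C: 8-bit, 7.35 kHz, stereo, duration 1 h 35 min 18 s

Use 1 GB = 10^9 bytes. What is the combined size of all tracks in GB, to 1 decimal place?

2.0 GB

Track A: 29 minutes 36 seconds = 1,776 s; 48,000 × 1,776 × 4 × 4 = 1,363,968,000 bytes.
Track B: 4 h 22 min 46 s = 15,766 s; 16,000 × 15,766 × 2 × 1 = 504,512,000 bytes.
Track C: 1 h 35 min 18 s = 5,718 s; 7,350 × 5,718 × 1 × 2 = 84,054,600 bytes.
Total = 1,952,534,600 bytes = 2.0 GB.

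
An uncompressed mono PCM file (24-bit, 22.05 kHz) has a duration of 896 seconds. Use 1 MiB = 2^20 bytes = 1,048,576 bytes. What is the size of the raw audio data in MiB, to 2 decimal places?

56.52 MiB

Bytes = 22,050 samples/s × 896 s × 3 bytes/sample × 1 ch = 59,270,400 bytes.
59,270,400 / 1,048,576 = 56.52 MiB.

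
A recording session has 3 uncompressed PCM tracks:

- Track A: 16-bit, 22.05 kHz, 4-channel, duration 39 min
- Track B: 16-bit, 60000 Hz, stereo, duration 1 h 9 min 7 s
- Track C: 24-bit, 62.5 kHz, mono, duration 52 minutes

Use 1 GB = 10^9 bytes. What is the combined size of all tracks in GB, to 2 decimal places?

1.99 GB

Track A: 39 min = 2,340 s; 22,050 × 2,340 × 2 × 4 = 412,776,000 bytes.
Track B: 1 h 9 min 7 s = 4,147 s; 60,000 × 4,147 × 2 × 2 = 995,280,000 bytes.
Track C: 52 minutes = 3,120 s; 62,500 × 3,120 × 3 × 1 = 585,000,000 bytes.
Total = 1,993,056,000 bytes = 1.99 GB.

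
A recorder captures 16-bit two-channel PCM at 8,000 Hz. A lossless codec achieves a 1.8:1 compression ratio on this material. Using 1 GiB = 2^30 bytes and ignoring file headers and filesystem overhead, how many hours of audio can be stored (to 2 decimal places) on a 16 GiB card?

268.44 hours

Uncompressed byte rate = 8,000 × 2 × 2 = 32,000 bytes/s.
After 1.8:1 compression, effective rate ≈ 17777.78 bytes/s.
Capacity = 16 × 1,073,741,824 = 17,179,869,184 bytes.
17,179,869,184 / effective rate ≈ 966367.64 s → 268.44 hours.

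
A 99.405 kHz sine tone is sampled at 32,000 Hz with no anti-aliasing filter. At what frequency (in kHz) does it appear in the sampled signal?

Nyquist = 32,000/2 = 16,000 Hz; 99,405 Hz exceeds it.
Alias = |99,405 − 3×32,000| = |99,405 − 96,000| = 3,405 Hz = 3.405 kHz.

3.405 kHz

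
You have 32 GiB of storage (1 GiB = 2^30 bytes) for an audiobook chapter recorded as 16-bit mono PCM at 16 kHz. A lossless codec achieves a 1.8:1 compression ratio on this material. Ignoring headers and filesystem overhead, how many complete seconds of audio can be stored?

Uncompressed byte rate = 16,000 × 2 × 1 = 32,000 bytes/s.
After 1.8:1 compression, effective rate ≈ 17777.78 bytes/s.
Capacity = 32 × 1,073,741,824 = 34,359,738,368 bytes.
34,359,738,368 / effective rate ≈ 1932735.28 s → 1,932,735 seconds.

1,932,735 seconds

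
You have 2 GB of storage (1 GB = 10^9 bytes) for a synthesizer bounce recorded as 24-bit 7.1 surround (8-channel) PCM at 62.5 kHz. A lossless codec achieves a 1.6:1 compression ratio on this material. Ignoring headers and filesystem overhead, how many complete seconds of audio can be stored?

2,133 seconds

Uncompressed byte rate = 62,500 × 3 × 8 = 1,500,000 bytes/s.
After 1.6:1 compression, effective rate ≈ 937500 bytes/s.
Capacity = 2 × 1,000,000,000 = 2,000,000,000 bytes.
2,000,000,000 / effective rate ≈ 2133.33 s → 2,133 seconds.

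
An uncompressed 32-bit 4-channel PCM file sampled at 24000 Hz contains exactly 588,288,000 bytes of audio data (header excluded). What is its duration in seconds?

1,532 seconds

Byte rate = 24,000 × 4 × 4 = 384,000 bytes/s.
Duration = 588,288,000 / 384,000 = 1,532 s.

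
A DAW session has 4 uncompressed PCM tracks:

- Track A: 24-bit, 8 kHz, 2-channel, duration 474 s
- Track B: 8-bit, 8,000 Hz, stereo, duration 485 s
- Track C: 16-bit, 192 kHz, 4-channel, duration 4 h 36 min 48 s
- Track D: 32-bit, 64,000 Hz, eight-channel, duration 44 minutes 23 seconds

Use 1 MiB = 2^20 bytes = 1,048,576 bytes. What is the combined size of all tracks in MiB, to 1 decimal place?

29558.4 MiB

Track A: 8,000 × 474 × 3 × 2 = 22,752,000 bytes.
Track B: 8,000 × 485 × 1 × 2 = 7,760,000 bytes.
Track C: 4 h 36 min 48 s = 16,608 s; 192,000 × 16,608 × 2 × 4 = 25,509,888,000 bytes.
Track D: 44 minutes 23 seconds = 2,663 s; 64,000 × 2,663 × 4 × 8 = 5,453,824,000 bytes.
Total = 30,994,224,000 bytes = 29558.4 MiB.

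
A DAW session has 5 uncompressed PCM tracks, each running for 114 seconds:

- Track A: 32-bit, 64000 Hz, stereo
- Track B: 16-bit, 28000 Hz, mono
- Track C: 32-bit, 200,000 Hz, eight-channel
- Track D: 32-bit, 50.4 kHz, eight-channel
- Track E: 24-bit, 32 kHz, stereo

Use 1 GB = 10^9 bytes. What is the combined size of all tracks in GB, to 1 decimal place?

Track A: 64,000 × 114 × 4 × 2 = 58,368,000 bytes.
Track B: 28,000 × 114 × 2 × 1 = 6,384,000 bytes.
Track C: 200,000 × 114 × 4 × 8 = 729,600,000 bytes.
Track D: 50,400 × 114 × 4 × 8 = 183,859,200 bytes.
Track E: 32,000 × 114 × 3 × 2 = 21,888,000 bytes.
Total = 1,000,099,200 bytes = 1.0 GB.

1.0 GB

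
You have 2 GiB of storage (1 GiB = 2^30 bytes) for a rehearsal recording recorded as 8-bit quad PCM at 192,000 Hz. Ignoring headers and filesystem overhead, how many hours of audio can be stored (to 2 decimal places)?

0.78 hours

Uncompressed byte rate = 192,000 × 1 × 4 = 768,000 bytes/s.
Capacity = 2 × 1,073,741,824 = 2,147,483,648 bytes.
2,147,483,648 / 768,000 ≈ 2796.2 s → 0.78 hours.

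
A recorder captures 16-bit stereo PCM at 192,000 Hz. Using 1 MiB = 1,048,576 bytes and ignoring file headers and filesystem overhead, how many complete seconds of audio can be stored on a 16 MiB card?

Uncompressed byte rate = 192,000 × 2 × 2 = 768,000 bytes/s.
Capacity = 16 × 1,048,576 = 16,777,216 bytes.
16,777,216 / 768,000 ≈ 21.85 s → 21 seconds.

21 seconds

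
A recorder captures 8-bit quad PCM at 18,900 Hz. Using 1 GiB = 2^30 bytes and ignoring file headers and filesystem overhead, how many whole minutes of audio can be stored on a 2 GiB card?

Uncompressed byte rate = 18,900 × 1 × 4 = 75,600 bytes/s.
Capacity = 2 × 1,073,741,824 = 2,147,483,648 bytes.
2,147,483,648 / 75,600 ≈ 28405.87 s → 473 minutes.

473 minutes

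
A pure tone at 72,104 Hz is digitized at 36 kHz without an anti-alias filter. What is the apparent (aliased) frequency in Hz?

Nyquist = 36,000/2 = 18,000 Hz; 72,104 Hz exceeds it.
Alias = |72,104 − 2×36,000| = |72,104 − 72,000| = 104 Hz.

104 Hz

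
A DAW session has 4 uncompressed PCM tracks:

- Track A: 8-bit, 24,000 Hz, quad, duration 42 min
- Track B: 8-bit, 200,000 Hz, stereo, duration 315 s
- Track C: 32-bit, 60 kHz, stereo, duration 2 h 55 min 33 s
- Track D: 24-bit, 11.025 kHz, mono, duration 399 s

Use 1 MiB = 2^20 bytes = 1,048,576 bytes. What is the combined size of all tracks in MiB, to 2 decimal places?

5185.09 MiB

Track A: 42 min = 2,520 s; 24,000 × 2,520 × 1 × 4 = 241,920,000 bytes.
Track B: 200,000 × 315 × 1 × 2 = 126,000,000 bytes.
Track C: 2 h 55 min 33 s = 10,533 s; 60,000 × 10,533 × 4 × 2 = 5,055,840,000 bytes.
Track D: 11,025 × 399 × 3 × 1 = 13,196,925 bytes.
Total = 5,436,956,925 bytes = 5185.09 MiB.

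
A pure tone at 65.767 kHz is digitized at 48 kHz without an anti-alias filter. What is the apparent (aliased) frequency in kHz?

17.767 kHz

Nyquist = 48,000/2 = 24,000 Hz; 65,767 Hz exceeds it.
Alias = |65,767 − 1×48,000| = |65,767 − 48,000| = 17,767 Hz = 17.767 kHz.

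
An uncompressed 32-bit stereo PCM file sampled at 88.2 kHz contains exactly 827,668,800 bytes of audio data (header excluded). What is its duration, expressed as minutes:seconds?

19:33

Byte rate = 88,200 × 4 × 2 = 705,600 bytes/s.
Duration = 827,668,800 / 705,600 = 1,173 s.
1,173 s = 19:33.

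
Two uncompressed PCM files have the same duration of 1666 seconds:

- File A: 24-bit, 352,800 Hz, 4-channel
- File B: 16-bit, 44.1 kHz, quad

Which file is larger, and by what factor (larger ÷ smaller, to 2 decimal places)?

File A: 352,800 × 3 × 4 = 4,233,600 bytes/s.
File B: 44,100 × 2 × 4 = 352,800 bytes/s.
File A is larger; ratio = 7,053,177,600 / 587,764,800 = 12.00.

File A, by a factor of 12.00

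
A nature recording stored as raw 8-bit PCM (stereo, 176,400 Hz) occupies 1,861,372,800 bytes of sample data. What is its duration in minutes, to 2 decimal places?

Byte rate = 176,400 × 1 × 2 = 352,800 bytes/s.
Duration = 1,861,372,800 / 352,800 = 5,276 s.
5,276 s / 60 = 87.93 minutes.

87.93 minutes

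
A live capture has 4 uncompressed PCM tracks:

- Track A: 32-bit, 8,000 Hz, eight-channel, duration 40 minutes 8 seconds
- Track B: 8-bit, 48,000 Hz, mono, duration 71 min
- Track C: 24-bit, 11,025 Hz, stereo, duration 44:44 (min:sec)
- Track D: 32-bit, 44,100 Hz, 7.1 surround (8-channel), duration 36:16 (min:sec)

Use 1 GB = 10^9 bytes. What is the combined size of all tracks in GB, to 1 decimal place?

Track A: 40 minutes 8 seconds = 2,408 s; 8,000 × 2,408 × 4 × 8 = 616,448,000 bytes.
Track B: 71 min = 4,260 s; 48,000 × 4,260 × 1 × 1 = 204,480,000 bytes.
Track C: 44:44 (min:sec) = 2,684 s; 11,025 × 2,684 × 3 × 2 = 177,546,600 bytes.
Track D: 36:16 (min:sec) = 2,176 s; 44,100 × 2,176 × 4 × 8 = 3,070,771,200 bytes.
Total = 4,069,245,800 bytes = 4.1 GB.

4.1 GB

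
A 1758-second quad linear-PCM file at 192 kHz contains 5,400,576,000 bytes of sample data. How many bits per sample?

32 bits

Bytes per sample = 5,400,576,000 / (192,000 × 1,758 × 4) = 5,400,576,000 / 1,350,144,000 = 4.
Bit depth = 4 × 8 = 32 bits.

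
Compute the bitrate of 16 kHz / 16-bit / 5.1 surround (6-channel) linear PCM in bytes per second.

192,000 bytes/s

Bit rate = 16,000 × 16 × 6 = 1,536,000 bits/s.
1,536,000 / 8 = 192,000 bytes/s.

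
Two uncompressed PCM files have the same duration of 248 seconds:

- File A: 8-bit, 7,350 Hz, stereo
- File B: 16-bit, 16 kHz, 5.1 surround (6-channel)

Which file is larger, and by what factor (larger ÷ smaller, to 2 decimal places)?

File A: 7,350 × 1 × 2 = 14,700 bytes/s.
File B: 16,000 × 2 × 6 = 192,000 bytes/s.
File B is larger; ratio = 47,616,000 / 3,645,600 = 13.06.

File B, by a factor of 13.06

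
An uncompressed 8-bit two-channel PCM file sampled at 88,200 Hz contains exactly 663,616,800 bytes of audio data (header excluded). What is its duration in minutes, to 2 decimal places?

Byte rate = 88,200 × 1 × 2 = 176,400 bytes/s.
Duration = 663,616,800 / 176,400 = 3,762 s.
3,762 s / 60 = 62.70 minutes.

62.70 minutes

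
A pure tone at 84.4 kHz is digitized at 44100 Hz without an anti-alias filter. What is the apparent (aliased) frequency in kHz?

Nyquist = 44,100/2 = 22,050 Hz; 84,400 Hz exceeds it.
Alias = |84,400 − 2×44,100| = |84,400 − 88,200| = 3,800 Hz = 3.8 kHz.

3.8 kHz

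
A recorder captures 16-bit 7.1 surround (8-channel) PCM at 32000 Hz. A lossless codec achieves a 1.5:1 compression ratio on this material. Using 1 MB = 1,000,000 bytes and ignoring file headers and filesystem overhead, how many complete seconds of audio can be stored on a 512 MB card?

Uncompressed byte rate = 32,000 × 2 × 8 = 512,000 bytes/s.
After 1.5:1 compression, effective rate ≈ 341333.33 bytes/s.
Capacity = 512 × 1,000,000 = 512,000,000 bytes.
512,000,000 / effective rate ≈ 1500 s → 1,500 seconds.

1,500 seconds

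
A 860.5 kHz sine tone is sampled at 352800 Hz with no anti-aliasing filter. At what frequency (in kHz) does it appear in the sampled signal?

Nyquist = 352,800/2 = 176,400 Hz; 860,500 Hz exceeds it.
Alias = |860,500 − 2×352,800| = |860,500 − 705,600| = 154,900 Hz = 154.9 kHz.

154.9 kHz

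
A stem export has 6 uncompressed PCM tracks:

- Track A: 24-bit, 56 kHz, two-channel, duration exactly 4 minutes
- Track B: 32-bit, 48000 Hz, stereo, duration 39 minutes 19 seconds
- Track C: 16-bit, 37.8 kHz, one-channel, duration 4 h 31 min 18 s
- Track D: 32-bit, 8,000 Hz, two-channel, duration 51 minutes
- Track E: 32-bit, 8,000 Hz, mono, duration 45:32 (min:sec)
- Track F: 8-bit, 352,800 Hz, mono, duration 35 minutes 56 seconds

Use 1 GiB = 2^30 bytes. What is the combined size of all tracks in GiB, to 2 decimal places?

Track A: exactly 4 minutes = 240 s; 56,000 × 240 × 3 × 2 = 80,640,000 bytes.
Track B: 39 minutes 19 seconds = 2,359 s; 48,000 × 2,359 × 4 × 2 = 905,856,000 bytes.
Track C: 4 h 31 min 18 s = 16,278 s; 37,800 × 16,278 × 2 × 1 = 1,230,616,800 bytes.
Track D: 51 minutes = 3,060 s; 8,000 × 3,060 × 4 × 2 = 195,840,000 bytes.
Track E: 45:32 (min:sec) = 2,732 s; 8,000 × 2,732 × 4 × 1 = 87,424,000 bytes.
Track F: 35 minutes 56 seconds = 2,156 s; 352,800 × 2,156 × 1 × 1 = 760,636,800 bytes.
Total = 3,261,013,600 bytes = 3.04 GiB.

3.04 GiB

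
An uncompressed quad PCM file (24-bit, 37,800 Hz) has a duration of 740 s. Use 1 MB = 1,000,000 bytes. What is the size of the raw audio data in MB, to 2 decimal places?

Bytes = 37,800 samples/s × 740 s × 3 bytes/sample × 4 ch = 335,664,000 bytes.
335,664,000 / 1,000,000 = 335.66 MB.

335.66 MB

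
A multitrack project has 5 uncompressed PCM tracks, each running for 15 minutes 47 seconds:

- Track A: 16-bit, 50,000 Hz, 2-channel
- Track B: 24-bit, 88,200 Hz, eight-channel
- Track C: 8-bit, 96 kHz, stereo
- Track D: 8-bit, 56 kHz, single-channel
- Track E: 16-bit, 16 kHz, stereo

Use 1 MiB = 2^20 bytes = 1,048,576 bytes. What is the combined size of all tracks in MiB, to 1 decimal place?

15 minutes 47 seconds = 947 s.
Track A: 50,000 × 947 × 2 × 2 = 189,400,000 bytes.
Track B: 88,200 × 947 × 3 × 8 = 2,004,609,600 bytes.
Track C: 96,000 × 947 × 1 × 2 = 181,824,000 bytes.
Track D: 56,000 × 947 × 1 × 1 = 53,032,000 bytes.
Track E: 16,000 × 947 × 2 × 2 = 60,608,000 bytes.
Total = 2,489,473,600 bytes = 2374.1 MiB.

2374.1 MiB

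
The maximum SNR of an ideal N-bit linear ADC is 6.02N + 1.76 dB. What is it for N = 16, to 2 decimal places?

98.08 dB

6.02 × 16 + 1.76 = 98.08 dB.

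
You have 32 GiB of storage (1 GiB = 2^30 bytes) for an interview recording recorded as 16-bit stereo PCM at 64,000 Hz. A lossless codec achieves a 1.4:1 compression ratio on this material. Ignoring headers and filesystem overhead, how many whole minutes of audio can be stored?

3,131 minutes

Uncompressed byte rate = 64,000 × 2 × 2 = 256,000 bytes/s.
After 1.4:1 compression, effective rate ≈ 182857.14 bytes/s.
Capacity = 32 × 1,073,741,824 = 34,359,738,368 bytes.
34,359,738,368 / effective rate ≈ 187904.82 s → 3,131 minutes.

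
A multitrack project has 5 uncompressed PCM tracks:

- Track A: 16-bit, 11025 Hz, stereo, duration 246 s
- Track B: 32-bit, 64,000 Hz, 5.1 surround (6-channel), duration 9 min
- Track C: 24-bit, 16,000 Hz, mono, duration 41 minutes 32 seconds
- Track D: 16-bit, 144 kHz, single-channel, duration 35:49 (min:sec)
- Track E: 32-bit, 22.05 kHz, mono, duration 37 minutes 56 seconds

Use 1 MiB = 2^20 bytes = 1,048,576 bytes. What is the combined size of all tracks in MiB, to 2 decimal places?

1697.12 MiB

Track A: 11,025 × 246 × 2 × 2 = 10,848,600 bytes.
Track B: 9 min = 540 s; 64,000 × 540 × 4 × 6 = 829,440,000 bytes.
Track C: 41 minutes 32 seconds = 2,492 s; 16,000 × 2,492 × 3 × 1 = 119,616,000 bytes.
Track D: 35:49 (min:sec) = 2,149 s; 144,000 × 2,149 × 2 × 1 = 618,912,000 bytes.
Track E: 37 minutes 56 seconds = 2,276 s; 22,050 × 2,276 × 4 × 1 = 200,743,200 bytes.
Total = 1,779,559,800 bytes = 1697.12 MiB.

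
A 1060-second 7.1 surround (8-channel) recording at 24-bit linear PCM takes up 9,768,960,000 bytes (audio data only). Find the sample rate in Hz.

Bytes = sample_rate × seconds × bytes_per_sample × channels.
sample_rate = 9,768,960,000 / (1,060 × 3 × 8) = 9,768,960,000 / 25,440 = 384,000 Hz.

384,000 Hz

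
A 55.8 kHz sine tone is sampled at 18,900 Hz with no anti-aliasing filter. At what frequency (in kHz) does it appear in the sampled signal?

0.9 kHz

Nyquist = 18,900/2 = 9,450 Hz; 55,800 Hz exceeds it.
Alias = |55,800 − 3×18,900| = |55,800 − 56,700| = 900 Hz = 0.9 kHz.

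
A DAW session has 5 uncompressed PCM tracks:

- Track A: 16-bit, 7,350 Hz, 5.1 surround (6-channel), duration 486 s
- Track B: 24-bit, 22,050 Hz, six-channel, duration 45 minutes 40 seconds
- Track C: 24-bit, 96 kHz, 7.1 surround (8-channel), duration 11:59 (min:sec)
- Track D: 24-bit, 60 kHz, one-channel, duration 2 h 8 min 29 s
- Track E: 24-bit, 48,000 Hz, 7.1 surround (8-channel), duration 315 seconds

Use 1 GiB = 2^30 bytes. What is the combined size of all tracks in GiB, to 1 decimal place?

Track A: 7,350 × 486 × 2 × 6 = 42,865,200 bytes.
Track B: 45 minutes 40 seconds = 2,740 s; 22,050 × 2,740 × 3 × 6 = 1,087,506,000 bytes.
Track C: 11:59 (min:sec) = 719 s; 96,000 × 719 × 3 × 8 = 1,656,576,000 bytes.
Track D: 2 h 8 min 29 s = 7,709 s; 60,000 × 7,709 × 3 × 1 = 1,387,620,000 bytes.
Track E: 48,000 × 315 × 3 × 8 = 362,880,000 bytes.
Total = 4,537,447,200 bytes = 4.2 GiB.

4.2 GiB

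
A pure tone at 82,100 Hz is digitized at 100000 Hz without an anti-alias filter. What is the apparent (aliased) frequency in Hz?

17,900 Hz

Nyquist = 100,000/2 = 50,000 Hz; 82,100 Hz exceeds it.
Alias = |82,100 − 1×100,000| = |82,100 − 100,000| = 17,900 Hz.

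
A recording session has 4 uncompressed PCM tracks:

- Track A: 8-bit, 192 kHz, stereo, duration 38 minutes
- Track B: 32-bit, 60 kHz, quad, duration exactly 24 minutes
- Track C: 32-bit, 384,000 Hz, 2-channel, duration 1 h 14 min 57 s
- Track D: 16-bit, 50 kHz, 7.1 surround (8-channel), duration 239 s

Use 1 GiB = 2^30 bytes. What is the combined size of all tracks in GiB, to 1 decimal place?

15.1 GiB

Track A: 38 minutes = 2,280 s; 192,000 × 2,280 × 1 × 2 = 875,520,000 bytes.
Track B: exactly 24 minutes = 1,440 s; 60,000 × 1,440 × 4 × 4 = 1,382,400,000 bytes.
Track C: 1 h 14 min 57 s = 4,497 s; 384,000 × 4,497 × 4 × 2 = 13,814,784,000 bytes.
Track D: 50,000 × 239 × 2 × 8 = 191,200,000 bytes.
Total = 16,263,904,000 bytes = 15.1 GiB.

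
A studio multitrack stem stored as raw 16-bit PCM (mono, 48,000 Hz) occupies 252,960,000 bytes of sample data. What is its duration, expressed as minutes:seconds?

Byte rate = 48,000 × 2 × 1 = 96,000 bytes/s.
Duration = 252,960,000 / 96,000 = 2,635 s.
2,635 s = 43:55.

43:55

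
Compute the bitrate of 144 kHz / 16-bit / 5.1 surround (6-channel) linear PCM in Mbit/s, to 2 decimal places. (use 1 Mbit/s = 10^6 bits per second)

Bit rate = 144,000 × 16 × 6 = 13,824,000 bits/s.
= 13.82 Mbit/s.

13.82 Mbit/s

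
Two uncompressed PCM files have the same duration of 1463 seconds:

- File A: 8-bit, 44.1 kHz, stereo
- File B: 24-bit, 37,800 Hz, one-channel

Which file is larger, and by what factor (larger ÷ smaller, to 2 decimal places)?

File B, by a factor of 1.29

File A: 44,100 × 1 × 2 = 88,200 bytes/s.
File B: 37,800 × 3 × 1 = 113,400 bytes/s.
File B is larger; ratio = 165,904,200 / 129,036,600 = 1.29.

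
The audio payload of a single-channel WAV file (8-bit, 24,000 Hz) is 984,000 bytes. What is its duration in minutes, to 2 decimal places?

0.68 minutes

Byte rate = 24,000 × 1 × 1 = 24,000 bytes/s.
Duration = 984,000 / 24,000 = 41 s.
41 s / 60 = 0.68 minutes.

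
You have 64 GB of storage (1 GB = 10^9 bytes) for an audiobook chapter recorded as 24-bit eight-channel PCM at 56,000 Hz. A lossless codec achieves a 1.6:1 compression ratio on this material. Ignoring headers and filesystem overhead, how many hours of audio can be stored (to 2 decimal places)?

Uncompressed byte rate = 56,000 × 3 × 8 = 1,344,000 bytes/s.
After 1.6:1 compression, effective rate ≈ 840000 bytes/s.
Capacity = 64 × 1,000,000,000 = 64,000,000,000 bytes.
64,000,000,000 / effective rate ≈ 76190.48 s → 21.16 hours.

21.16 hours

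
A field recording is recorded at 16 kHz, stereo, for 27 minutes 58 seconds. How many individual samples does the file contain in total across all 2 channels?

27 minutes 58 seconds = 1,678 s.
16,000 × 1,678 s × 2 ch = 53,696,000 samples.

53,696,000 samples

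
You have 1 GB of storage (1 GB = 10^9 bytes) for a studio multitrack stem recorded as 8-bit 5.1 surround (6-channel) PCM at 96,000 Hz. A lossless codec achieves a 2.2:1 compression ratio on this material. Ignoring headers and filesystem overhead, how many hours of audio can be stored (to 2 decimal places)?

Uncompressed byte rate = 96,000 × 1 × 6 = 576,000 bytes/s.
After 2.2:1 compression, effective rate ≈ 261818.18 bytes/s.
Capacity = 1 × 1,000,000,000 = 1,000,000,000 bytes.
1,000,000,000 / effective rate ≈ 3819.44 s → 1.06 hours.

1.06 hours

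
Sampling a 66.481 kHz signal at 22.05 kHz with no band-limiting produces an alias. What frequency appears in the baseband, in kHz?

0.331 kHz

Nyquist = 22,050/2 = 11,025 Hz; 66,481 Hz exceeds it.
Alias = |66,481 − 3×22,050| = |66,481 − 66,150| = 331 Hz = 0.331 kHz.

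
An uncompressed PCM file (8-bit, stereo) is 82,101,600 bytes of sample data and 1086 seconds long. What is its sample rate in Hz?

Bytes = sample_rate × seconds × bytes_per_sample × channels.
sample_rate = 82,101,600 / (1,086 × 1 × 2) = 82,101,600 / 2,172 = 37,800 Hz.

37,800 Hz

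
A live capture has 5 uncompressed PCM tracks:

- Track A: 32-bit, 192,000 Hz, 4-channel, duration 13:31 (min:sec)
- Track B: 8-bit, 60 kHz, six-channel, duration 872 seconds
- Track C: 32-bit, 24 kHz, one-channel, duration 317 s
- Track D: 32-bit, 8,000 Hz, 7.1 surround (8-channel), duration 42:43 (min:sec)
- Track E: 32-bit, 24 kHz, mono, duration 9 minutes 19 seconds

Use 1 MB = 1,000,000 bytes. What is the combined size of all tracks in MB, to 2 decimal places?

3545.54 MB

Track A: 13:31 (min:sec) = 811 s; 192,000 × 811 × 4 × 4 = 2,491,392,000 bytes.
Track B: 60,000 × 872 × 1 × 6 = 313,920,000 bytes.
Track C: 24,000 × 317 × 4 × 1 = 30,432,000 bytes.
Track D: 42:43 (min:sec) = 2,563 s; 8,000 × 2,563 × 4 × 8 = 656,128,000 bytes.
Track E: 9 minutes 19 seconds = 559 s; 24,000 × 559 × 4 × 1 = 53,664,000 bytes.
Total = 3,545,536,000 bytes = 3545.54 MB.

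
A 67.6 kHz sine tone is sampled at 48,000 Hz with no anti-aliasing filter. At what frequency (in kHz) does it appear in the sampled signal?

Nyquist = 48,000/2 = 24,000 Hz; 67,600 Hz exceeds it.
Alias = |67,600 − 1×48,000| = |67,600 − 48,000| = 19,600 Hz = 19.6 kHz.

19.6 kHz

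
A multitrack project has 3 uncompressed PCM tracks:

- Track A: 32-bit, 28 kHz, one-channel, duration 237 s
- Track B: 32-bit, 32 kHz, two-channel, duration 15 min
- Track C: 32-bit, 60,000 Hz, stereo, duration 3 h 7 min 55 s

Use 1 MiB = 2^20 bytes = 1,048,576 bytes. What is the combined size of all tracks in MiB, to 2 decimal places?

Track A: 28,000 × 237 × 4 × 1 = 26,544,000 bytes.
Track B: 15 min = 900 s; 32,000 × 900 × 4 × 2 = 230,400,000 bytes.
Track C: 3 h 7 min 55 s = 11,275 s; 60,000 × 11,275 × 4 × 2 = 5,412,000,000 bytes.
Total = 5,668,944,000 bytes = 5406.33 MiB.

5406.33 MiB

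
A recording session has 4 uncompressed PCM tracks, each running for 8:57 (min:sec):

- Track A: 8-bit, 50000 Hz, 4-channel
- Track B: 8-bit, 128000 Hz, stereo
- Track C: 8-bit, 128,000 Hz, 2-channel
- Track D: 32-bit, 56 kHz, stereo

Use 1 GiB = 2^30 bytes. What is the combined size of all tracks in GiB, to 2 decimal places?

0.58 GiB

8:57 (min:sec) = 537 s.
Track A: 50,000 × 537 × 1 × 4 = 107,400,000 bytes.
Track B: 128,000 × 537 × 1 × 2 = 137,472,000 bytes.
Track C: 128,000 × 537 × 1 × 2 = 137,472,000 bytes.
Track D: 56,000 × 537 × 4 × 2 = 240,576,000 bytes.
Total = 622,920,000 bytes = 0.58 GiB.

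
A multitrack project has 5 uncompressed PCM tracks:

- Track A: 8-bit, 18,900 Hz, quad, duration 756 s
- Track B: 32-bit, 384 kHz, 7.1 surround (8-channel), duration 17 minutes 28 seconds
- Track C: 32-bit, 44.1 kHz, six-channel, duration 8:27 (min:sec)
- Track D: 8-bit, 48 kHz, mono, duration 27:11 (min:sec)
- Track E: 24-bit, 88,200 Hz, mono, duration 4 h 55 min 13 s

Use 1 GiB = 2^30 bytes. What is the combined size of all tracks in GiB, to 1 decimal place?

17.0 GiB

Track A: 18,900 × 756 × 1 × 4 = 57,153,600 bytes.
Track B: 17 minutes 28 seconds = 1,048 s; 384,000 × 1,048 × 4 × 8 = 12,877,824,000 bytes.
Track C: 8:27 (min:sec) = 507 s; 44,100 × 507 × 4 × 6 = 536,608,800 bytes.
Track D: 27:11 (min:sec) = 1,631 s; 48,000 × 1,631 × 1 × 1 = 78,288,000 bytes.
Track E: 4 h 55 min 13 s = 17,713 s; 88,200 × 17,713 × 3 × 1 = 4,686,859,800 bytes.
Total = 18,236,734,200 bytes = 17.0 GiB.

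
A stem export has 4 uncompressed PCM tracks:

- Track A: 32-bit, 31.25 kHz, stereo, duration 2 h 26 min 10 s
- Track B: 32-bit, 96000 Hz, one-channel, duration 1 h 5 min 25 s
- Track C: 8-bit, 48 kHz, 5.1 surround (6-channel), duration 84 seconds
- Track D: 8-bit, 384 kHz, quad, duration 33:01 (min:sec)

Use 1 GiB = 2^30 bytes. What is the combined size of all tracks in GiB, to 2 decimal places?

6.30 GiB

Track A: 2 h 26 min 10 s = 8,770 s; 31,250 × 8,770 × 4 × 2 = 2,192,500,000 bytes.
Track B: 1 h 5 min 25 s = 3,925 s; 96,000 × 3,925 × 4 × 1 = 1,507,200,000 bytes.
Track C: 48,000 × 84 × 1 × 6 = 24,192,000 bytes.
Track D: 33:01 (min:sec) = 1,981 s; 384,000 × 1,981 × 1 × 4 = 3,042,816,000 bytes.
Total = 6,766,708,000 bytes = 6.30 GiB.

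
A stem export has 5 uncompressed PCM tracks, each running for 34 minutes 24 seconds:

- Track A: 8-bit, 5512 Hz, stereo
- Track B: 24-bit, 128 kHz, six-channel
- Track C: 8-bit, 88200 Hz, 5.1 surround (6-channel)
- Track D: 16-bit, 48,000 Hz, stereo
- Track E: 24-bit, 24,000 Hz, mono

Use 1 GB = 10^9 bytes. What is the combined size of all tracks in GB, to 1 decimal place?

6.4 GB

34 minutes 24 seconds = 2,064 s.
Track A: 5,512 × 2,064 × 1 × 2 = 22,753,536 bytes.
Track B: 128,000 × 2,064 × 3 × 6 = 4,755,456,000 bytes.
Track C: 88,200 × 2,064 × 1 × 6 = 1,092,268,800 bytes.
Track D: 48,000 × 2,064 × 2 × 2 = 396,288,000 bytes.
Track E: 24,000 × 2,064 × 3 × 1 = 148,608,000 bytes.
Total = 6,415,374,336 bytes = 6.4 GB.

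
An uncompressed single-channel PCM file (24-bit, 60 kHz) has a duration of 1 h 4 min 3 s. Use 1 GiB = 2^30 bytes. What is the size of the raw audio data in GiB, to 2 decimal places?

0.64 GiB

Duration = 1 h 4 min 3 s = 3,843 s.
Bytes = 60,000 samples/s × 3,843 s × 3 bytes/sample × 1 ch = 691,740,000 bytes.
691,740,000 / 1,073,741,824 = 0.64 GiB.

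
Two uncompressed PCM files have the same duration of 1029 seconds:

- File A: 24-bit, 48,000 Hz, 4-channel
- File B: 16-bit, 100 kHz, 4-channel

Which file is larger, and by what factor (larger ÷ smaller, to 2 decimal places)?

File B, by a factor of 1.39

File A: 48,000 × 3 × 4 = 576,000 bytes/s.
File B: 100,000 × 2 × 4 = 800,000 bytes/s.
File B is larger; ratio = 823,200,000 / 592,704,000 = 1.39.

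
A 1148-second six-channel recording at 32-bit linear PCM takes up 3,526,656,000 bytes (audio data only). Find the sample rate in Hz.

Bytes = sample_rate × seconds × bytes_per_sample × channels.
sample_rate = 3,526,656,000 / (1,148 × 4 × 6) = 3,526,656,000 / 27,552 = 128,000 Hz.

128,000 Hz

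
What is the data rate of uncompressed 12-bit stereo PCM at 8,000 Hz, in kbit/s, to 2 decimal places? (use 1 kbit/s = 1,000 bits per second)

192.00 kbit/s

Bit rate = 8,000 × 12 × 2 = 192,000 bits/s.
= 192.00 kbit/s.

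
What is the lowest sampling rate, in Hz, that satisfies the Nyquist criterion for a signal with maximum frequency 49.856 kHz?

Minimum sample rate = 2 × 49,856 Hz = 99,712 Hz.

99,712 Hz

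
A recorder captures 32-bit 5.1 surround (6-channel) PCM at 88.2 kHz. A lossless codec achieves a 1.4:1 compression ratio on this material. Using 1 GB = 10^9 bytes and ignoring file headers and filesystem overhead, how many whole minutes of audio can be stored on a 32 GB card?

352 minutes

Uncompressed byte rate = 88,200 × 4 × 6 = 2,116,800 bytes/s.
After 1.4:1 compression, effective rate ≈ 1512000 bytes/s.
Capacity = 32 × 1,000,000,000 = 32,000,000,000 bytes.
32,000,000,000 / effective rate ≈ 21164.02 s → 352 minutes.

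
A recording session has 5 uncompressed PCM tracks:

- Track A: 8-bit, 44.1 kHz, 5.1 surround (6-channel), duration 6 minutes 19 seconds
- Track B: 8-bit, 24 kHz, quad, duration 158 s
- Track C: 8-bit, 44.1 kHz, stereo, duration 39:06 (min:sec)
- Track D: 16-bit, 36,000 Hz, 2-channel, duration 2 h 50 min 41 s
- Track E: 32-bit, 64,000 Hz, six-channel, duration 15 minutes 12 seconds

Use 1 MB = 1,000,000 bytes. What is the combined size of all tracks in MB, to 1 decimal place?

Track A: 6 minutes 19 seconds = 379 s; 44,100 × 379 × 1 × 6 = 100,283,400 bytes.
Track B: 24,000 × 158 × 1 × 4 = 15,168,000 bytes.
Track C: 39:06 (min:sec) = 2,346 s; 44,100 × 2,346 × 1 × 2 = 206,917,200 bytes.
Track D: 2 h 50 min 41 s = 10,241 s; 36,000 × 10,241 × 2 × 2 = 1,474,704,000 bytes.
Track E: 15 minutes 12 seconds = 912 s; 64,000 × 912 × 4 × 6 = 1,400,832,000 bytes.
Total = 3,197,904,600 bytes = 3197.9 MB.

3197.9 MB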